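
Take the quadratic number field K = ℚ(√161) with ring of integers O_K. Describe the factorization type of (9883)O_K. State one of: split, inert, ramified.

Since 161 ≡ 1 mod 4, the ring of integers is ℤ[(1+√161)/2] with discriminant 161.
disc(K) = 161 is not divisible by 9883; 9883 is unramified.
(161/9883) = 161^4941 mod 9883 = 9882, giving Legendre symbol -1.
Legendre symbol -1 ⇒ 9883 is inert.

p is inert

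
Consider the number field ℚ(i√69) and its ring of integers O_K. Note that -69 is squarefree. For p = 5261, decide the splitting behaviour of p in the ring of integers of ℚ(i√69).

-69 mod 4 = 3, hence disc K = 4·(-69) = -276 and O_K = ℤ[√-69].
disc(K) = -276 is not divisible by 5261; 5261 is unramified.
Legendre symbol by Euler's criterion: (-69/5261) ≡ (-69)^2630 ≡ 1 (mod 5261), i.e. (-69/5261) = 1.
(-69/5261) = 1, so 5261 splits.

splits completely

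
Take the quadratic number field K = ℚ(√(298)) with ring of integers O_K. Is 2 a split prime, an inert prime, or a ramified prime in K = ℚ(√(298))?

p ramifies

d = 298 ≡ 2 (mod 4), so O_K = ℤ[√298] and disc(K) = 4d = 1192.
disc(K) = 1192 = 2·596, so p = 2 is ramified.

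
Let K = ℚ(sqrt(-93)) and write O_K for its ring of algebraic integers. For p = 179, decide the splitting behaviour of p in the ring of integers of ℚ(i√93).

Since -93 ≢ 1 mod 4, the ring of integers is ℤ[√-93] with discriminant 4·(-93) = -372.
179 ∤ -372, so 179 is unramified.
Compute (-93/179) via Euler: 86^((179-1)/2) mod 179 = 178, so (-93/179) = -1.
(-93/179) = -1, so 179 is inert.

remains prime (inert)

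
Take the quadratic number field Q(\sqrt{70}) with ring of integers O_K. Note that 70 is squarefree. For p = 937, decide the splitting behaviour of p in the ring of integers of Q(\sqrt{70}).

937 splits in O_K

Since 70 ≢ 1 mod 4, the ring of integers is ℤ[√70] with discriminant 4·70 = 280.
Since gcd(937, 280) = 1 the prime 937 does not ramify.
Euler's criterion: 70^468 mod 937 = 1. Thus (70|937) = 1.
Legendre symbol 1 ⇒ 937 is split.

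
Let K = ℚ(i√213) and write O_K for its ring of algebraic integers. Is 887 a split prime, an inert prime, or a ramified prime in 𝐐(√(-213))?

inert

d = -213 ≡ 3 (mod 4), so O_K = ℤ[√-213] and disc(K) = 4d = -852.
disc(K) = -852 is not divisible by 887; 887 is unramified.
Legendre symbol by Euler's criterion: (-213/887) ≡ (-213)^443 ≡ 886 (mod 887), i.e. (-213/887) = -1.
d is a non-residue mod p, hence 887 remains inert in O_K.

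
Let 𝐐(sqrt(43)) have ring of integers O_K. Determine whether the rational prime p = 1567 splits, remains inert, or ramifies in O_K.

p splits

Since 43 ≢ 1 mod 4, the ring of integers is ℤ[√43] with discriminant 4·43 = 172.
Since gcd(1567, 172) = 1 the prime 1567 does not ramify.
Euler's criterion: 43^783 mod 1567 = 1. Thus (43|1567) = 1.
(43/1567) = 1, so 1567 splits.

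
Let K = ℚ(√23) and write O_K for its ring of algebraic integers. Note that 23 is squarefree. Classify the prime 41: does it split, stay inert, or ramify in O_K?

split — (41) = 𝔭₁𝔭₂ with 𝔭₁ ≠ 𝔭₂

23 mod 4 = 3, hence disc K = 4·23 = 92 and O_K = ℤ[√23].
Since gcd(41, 92) = 1 the prime 41 does not ramify.
(23/41) = 23^20 mod 41 = 1, giving Legendre symbol 1.
d is a quadratic residue mod p, hence 41 splits in O_K.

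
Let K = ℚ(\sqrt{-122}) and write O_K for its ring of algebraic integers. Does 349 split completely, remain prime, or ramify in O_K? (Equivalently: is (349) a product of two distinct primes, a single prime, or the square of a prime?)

p splits

-122 mod 4 = 2, hence disc K = 4·(-122) = -488 and O_K = ℤ[√-122].
disc(K) = -488 is not divisible by 349; 349 is unramified.
Euler's criterion: (-122)^174 mod 349 = 1. Thus (-122|349) = 1.
(-122/349) = 1, so 349 splits.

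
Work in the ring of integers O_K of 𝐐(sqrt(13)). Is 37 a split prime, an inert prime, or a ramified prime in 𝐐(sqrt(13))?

p is inert

d = 13 ≡ 1 (mod 4), so O_K = ℤ[(1+√13)/2] and disc(K) = d = 13.
37 ∤ 13, so 37 is unramified.
Compute (13/37) via Euler: 13^((37-1)/2) mod 37 = 36, so (13/37) = -1.
(13/37) = -1, so 37 is inert.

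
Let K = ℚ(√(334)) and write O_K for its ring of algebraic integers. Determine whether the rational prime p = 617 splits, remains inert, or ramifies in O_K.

Since 334 ≢ 1 mod 4, the ring of integers is ℤ[√334] with discriminant 4·334 = 1336.
617 ∤ 1336, so 617 is unramified.
(334/617) = 334^308 mod 617 = 1, giving Legendre symbol 1.
(334/617) = 1, so 617 splits.

split — (617) = 𝔭₁𝔭₂ with 𝔭₁ ≠ 𝔭₂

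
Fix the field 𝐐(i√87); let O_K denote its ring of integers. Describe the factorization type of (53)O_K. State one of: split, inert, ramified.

53 remains inert

Since -87 ≡ 1 mod 4, the ring of integers is ℤ[(1+√-87)/2] with discriminant -87.
Since gcd(53, -87) = 1 the prime 53 does not ramify.
Legendre symbol by Euler's criterion: (-87/53) ≡ (-87)^26 ≡ 52 (mod 53), i.e. (-87/53) = -1.
Legendre symbol -1 ⇒ 53 is inert.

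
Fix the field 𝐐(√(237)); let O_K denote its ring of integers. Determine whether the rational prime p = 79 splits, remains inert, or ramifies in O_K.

ramified

Since 237 ≡ 1 mod 4, the ring of integers is ℤ[(1+√237)/2] with discriminant 237.
Ramification test: 79 | 237. The prime 79 ramifies in K.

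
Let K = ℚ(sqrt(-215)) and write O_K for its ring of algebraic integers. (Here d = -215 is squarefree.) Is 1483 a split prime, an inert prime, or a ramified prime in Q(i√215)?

Since -215 ≡ 1 mod 4, the ring of integers is ℤ[(1+√-215)/2] with discriminant -215.
1483 ∤ -215, so 1483 is unramified.
Legendre symbol by Euler's criterion: (-215/1483) ≡ (-215)^741 ≡ 1482 (mod 1483), i.e. (-215/1483) = -1.
(-215/1483) = -1, so 1483 is inert.

p is inert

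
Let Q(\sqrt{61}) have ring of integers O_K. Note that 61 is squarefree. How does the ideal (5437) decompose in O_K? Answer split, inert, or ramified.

5437 remains inert

61 mod 4 = 1, hence disc K = 61 and O_K = ℤ[(1+√61)/2].
disc(K) = 61 is not divisible by 5437; 5437 is unramified.
Euler's criterion: 61^2718 mod 5437 = 5436. Thus (61|5437) = -1.
Legendre symbol -1 ⇒ 5437 is inert.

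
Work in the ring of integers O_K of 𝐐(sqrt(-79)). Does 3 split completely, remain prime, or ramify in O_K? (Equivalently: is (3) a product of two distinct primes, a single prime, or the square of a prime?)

3 remains inert

-79 mod 4 = 1, hence disc K = -79 and O_K = ℤ[(1+√-79)/2].
disc(K) = -79 is not divisible by 3; 3 is unramified.
Euler's criterion: (-79)^1 mod 3 = 2. Thus (-79|3) = -1.
Legendre symbol -1 ⇒ 3 is inert.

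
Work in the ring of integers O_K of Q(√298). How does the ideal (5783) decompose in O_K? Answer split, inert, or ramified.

298 mod 4 = 2, hence disc K = 4·298 = 1192 and O_K = ℤ[√298].
5783 ∤ 1192, so 5783 is unramified.
(298/5783) = 298^2891 mod 5783 = 1, giving Legendre symbol 1.
Legendre symbol 1 ⇒ 5783 is split.

splits completely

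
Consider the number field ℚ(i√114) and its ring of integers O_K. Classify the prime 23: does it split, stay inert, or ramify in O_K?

p splits

Since -114 ≢ 1 mod 4, the ring of integers is ℤ[√-114] with discriminant 4·(-114) = -456.
Since gcd(23, -456) = 1 the prime 23 does not ramify.
(-114/23) = 1^11 mod 23 = 1, giving Legendre symbol 1.
(-114/23) = 1, so 23 splits.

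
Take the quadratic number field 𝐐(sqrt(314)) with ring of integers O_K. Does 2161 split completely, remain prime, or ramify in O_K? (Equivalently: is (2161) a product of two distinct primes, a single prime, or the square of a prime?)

2161 splits in O_K

d = 314 ≡ 2 (mod 4), so O_K = ℤ[√314] and disc(K) = 4d = 1256.
Since gcd(2161, 1256) = 1 the prime 2161 does not ramify.
Compute (314/2161) via Euler: 314^((2161-1)/2) mod 2161 = 1, so (314/2161) = 1.
(314/2161) = 1, so 2161 splits.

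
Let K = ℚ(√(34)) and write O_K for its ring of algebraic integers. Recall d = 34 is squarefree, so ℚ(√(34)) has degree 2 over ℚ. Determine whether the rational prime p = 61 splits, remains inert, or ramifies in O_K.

Since 34 ≢ 1 mod 4, the ring of integers is ℤ[√34] with discriminant 4·34 = 136.
disc(K) = 136 is not divisible by 61; 61 is unramified.
(34/61) = 34^30 mod 61 = 1, giving Legendre symbol 1.
Legendre symbol 1 ⇒ 61 is split.

split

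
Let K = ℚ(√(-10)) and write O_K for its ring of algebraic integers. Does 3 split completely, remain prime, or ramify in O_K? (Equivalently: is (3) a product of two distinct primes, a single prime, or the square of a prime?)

p is inert

Since -10 ≢ 1 mod 4, the ring of integers is ℤ[√-10] with discriminant 4·(-10) = -40.
3 ∤ -40, so 3 is unramified.
Compute (-10/3) via Euler: 2^((3-1)/2) mod 3 = 2, so (-10/3) = -1.
(-10/3) = -1, so 3 is inert.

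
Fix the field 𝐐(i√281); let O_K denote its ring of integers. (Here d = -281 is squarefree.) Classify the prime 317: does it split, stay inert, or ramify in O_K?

Since -281 ≢ 1 mod 4, the ring of integers is ℤ[√-281] with discriminant 4·(-281) = -1124.
317 ∤ -1124, so 317 is unramified.
Legendre symbol by Euler's criterion: (-281/317) ≡ (-281)^158 ≡ 1 (mod 317), i.e. (-281/317) = 1.
d is a quadratic residue mod p, hence 317 splits in O_K.

splits completely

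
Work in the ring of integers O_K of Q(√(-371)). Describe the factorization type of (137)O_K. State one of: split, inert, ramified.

-371 mod 4 = 1, hence disc K = -371 and O_K = ℤ[(1+√-371)/2].
disc(K) = -371 is not divisible by 137; 137 is unramified.
Euler's criterion: (-371)^68 mod 137 = 136. Thus (-371|137) = -1.
(-371/137) = -1, so 137 is inert.

remains prime (inert)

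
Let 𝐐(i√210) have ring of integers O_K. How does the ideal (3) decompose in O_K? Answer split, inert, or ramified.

d = -210 ≡ 2 (mod 4), so O_K = ℤ[√-210] and disc(K) = 4d = -840.
Ramification test: 3 | -840. The prime 3 ramifies in K.

ramified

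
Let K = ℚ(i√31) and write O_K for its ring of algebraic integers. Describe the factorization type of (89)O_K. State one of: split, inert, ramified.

89 remains inert

d = -31 ≡ 1 (mod 4), so O_K = ℤ[(1+√-31)/2] and disc(K) = d = -31.
89 ∤ -31, so 89 is unramified.
Legendre symbol by Euler's criterion: (-31/89) ≡ (-31)^44 ≡ 88 (mod 89), i.e. (-31/89) = -1.
Legendre symbol -1 ⇒ 89 is inert.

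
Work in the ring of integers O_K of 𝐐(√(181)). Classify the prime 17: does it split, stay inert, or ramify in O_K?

d = 181 ≡ 1 (mod 4), so O_K = ℤ[(1+√181)/2] and disc(K) = d = 181.
disc(K) = 181 is not divisible by 17; 17 is unramified.
Compute (181/17) via Euler: 11^((17-1)/2) mod 17 = 16, so (181/17) = -1.
(181/17) = -1, so 17 is inert.

remains prime (inert)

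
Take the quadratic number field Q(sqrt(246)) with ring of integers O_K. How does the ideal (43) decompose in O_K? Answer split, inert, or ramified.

43 splits in O_K

d = 246 ≡ 2 (mod 4), so O_K = ℤ[√246] and disc(K) = 4d = 984.
43 ∤ 984, so 43 is unramified.
Compute (246/43) via Euler: 31^((43-1)/2) mod 43 = 1, so (246/43) = 1.
d is a quadratic residue mod p, hence 43 splits in O_K.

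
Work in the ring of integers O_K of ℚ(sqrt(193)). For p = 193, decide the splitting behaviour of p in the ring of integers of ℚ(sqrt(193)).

193 is ramified

d = 193 ≡ 1 (mod 4), so O_K = ℤ[(1+√193)/2] and disc(K) = d = 193.
disc(K) = 193 = 193·1, so p = 193 is ramified.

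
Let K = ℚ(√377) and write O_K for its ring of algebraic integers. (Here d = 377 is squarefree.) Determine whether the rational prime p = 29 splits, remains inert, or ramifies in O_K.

29 is ramified

Since 377 ≡ 1 mod 4, the ring of integers is ℤ[(1+√377)/2] with discriminant 377.
29 divides disc(K) = 377, so 29 ramifies.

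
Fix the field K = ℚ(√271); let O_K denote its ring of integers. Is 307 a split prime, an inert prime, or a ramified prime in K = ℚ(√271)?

inert

271 mod 4 = 3, hence disc K = 4·271 = 1084 and O_K = ℤ[√271].
Since gcd(307, 1084) = 1 the prime 307 does not ramify.
Legendre symbol by Euler's criterion: (271/307) ≡ 271^153 ≡ 306 (mod 307), i.e. (271/307) = -1.
Legendre symbol -1 ⇒ 307 is inert.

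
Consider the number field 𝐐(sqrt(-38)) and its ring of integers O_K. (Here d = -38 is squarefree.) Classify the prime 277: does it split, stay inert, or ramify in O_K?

inert

d = -38 ≡ 2 (mod 4), so O_K = ℤ[√-38] and disc(K) = 4d = -152.
disc(K) = -152 is not divisible by 277; 277 is unramified.
(-38/277) = 239^138 mod 277 = 276, giving Legendre symbol -1.
(-38/277) = -1, so 277 is inert.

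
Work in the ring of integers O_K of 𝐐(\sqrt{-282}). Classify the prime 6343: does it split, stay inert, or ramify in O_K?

split — (6343) = 𝔭₁𝔭₂ with 𝔭₁ ≠ 𝔭₂

d = -282 ≡ 2 (mod 4), so O_K = ℤ[√-282] and disc(K) = 4d = -1128.
Since gcd(6343, -1128) = 1 the prime 6343 does not ramify.
Legendre symbol by Euler's criterion: (-282/6343) ≡ (-282)^3171 ≡ 1 (mod 6343), i.e. (-282/6343) = 1.
Legendre symbol 1 ⇒ 6343 is split.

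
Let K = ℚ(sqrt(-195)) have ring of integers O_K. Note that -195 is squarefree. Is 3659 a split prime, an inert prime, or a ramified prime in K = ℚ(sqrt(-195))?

split — (3659) = 𝔭₁𝔭₂ with 𝔭₁ ≠ 𝔭₂

d = -195 ≡ 1 (mod 4), so O_K = ℤ[(1+√-195)/2] and disc(K) = d = -195.
3659 ∤ -195, so 3659 is unramified.
Euler's criterion: (-195)^1829 mod 3659 = 1. Thus (-195|3659) = 1.
d is a quadratic residue mod p, hence 3659 splits in O_K.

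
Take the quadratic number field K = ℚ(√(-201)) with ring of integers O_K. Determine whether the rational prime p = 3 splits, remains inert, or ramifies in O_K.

Since -201 ≢ 1 mod 4, the ring of integers is ℤ[√-201] with discriminant 4·(-201) = -804.
3 divides disc(K) = -804, so 3 ramifies.

ramified — (3) = 𝔭²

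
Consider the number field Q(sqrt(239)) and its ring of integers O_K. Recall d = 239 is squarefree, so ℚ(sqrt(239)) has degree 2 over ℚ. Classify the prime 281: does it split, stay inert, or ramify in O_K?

p is inert

Since 239 ≢ 1 mod 4, the ring of integers is ℤ[√239] with discriminant 4·239 = 956.
Since gcd(281, 956) = 1 the prime 281 does not ramify.
(239/281) = 239^140 mod 281 = 280, giving Legendre symbol -1.
Legendre symbol -1 ⇒ 281 is inert.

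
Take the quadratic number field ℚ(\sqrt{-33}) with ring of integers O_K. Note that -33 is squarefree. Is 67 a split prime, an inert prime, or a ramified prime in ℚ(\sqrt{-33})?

inert — (67) stays prime in O_K

d = -33 ≡ 3 (mod 4), so O_K = ℤ[√-33] and disc(K) = 4d = -132.
Since gcd(67, -132) = 1 the prime 67 does not ramify.
Euler's criterion: (-33)^33 mod 67 = 66. Thus (-33|67) = -1.
Legendre symbol -1 ⇒ 67 is inert.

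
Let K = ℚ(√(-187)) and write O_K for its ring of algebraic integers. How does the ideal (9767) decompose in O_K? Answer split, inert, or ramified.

-187 mod 4 = 1, hence disc K = -187 and O_K = ℤ[(1+√-187)/2].
9767 ∤ -187, so 9767 is unramified.
Compute (-187/9767) via Euler: 9580^((9767-1)/2) mod 9767 = 9766, so (-187/9767) = -1.
(-187/9767) = -1, so 9767 is inert.

inert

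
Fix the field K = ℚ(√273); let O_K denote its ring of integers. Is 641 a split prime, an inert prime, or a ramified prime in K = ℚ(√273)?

inert

273 mod 4 = 1, hence disc K = 273 and O_K = ℤ[(1+√273)/2].
disc(K) = 273 is not divisible by 641; 641 is unramified.
Legendre symbol by Euler's criterion: (273/641) ≡ 273^320 ≡ 640 (mod 641), i.e. (273/641) = -1.
(273/641) = -1, so 641 is inert.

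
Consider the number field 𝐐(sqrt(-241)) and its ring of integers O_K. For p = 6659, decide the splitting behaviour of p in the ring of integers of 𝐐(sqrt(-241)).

p splits

Since -241 ≢ 1 mod 4, the ring of integers is ℤ[√-241] with discriminant 4·(-241) = -964.
disc(K) = -964 is not divisible by 6659; 6659 is unramified.
Compute (-241/6659) via Euler: 6418^((6659-1)/2) mod 6659 = 1, so (-241/6659) = 1.
(-241/6659) = 1, so 6659 splits.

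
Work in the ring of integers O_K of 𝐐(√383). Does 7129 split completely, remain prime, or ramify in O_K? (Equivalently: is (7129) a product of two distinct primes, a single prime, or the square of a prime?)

split

383 mod 4 = 3, hence disc K = 4·383 = 1532 and O_K = ℤ[√383].
Since gcd(7129, 1532) = 1 the prime 7129 does not ramify.
Legendre symbol by Euler's criterion: (383/7129) ≡ 383^3564 ≡ 1 (mod 7129), i.e. (383/7129) = 1.
Legendre symbol 1 ⇒ 7129 is split.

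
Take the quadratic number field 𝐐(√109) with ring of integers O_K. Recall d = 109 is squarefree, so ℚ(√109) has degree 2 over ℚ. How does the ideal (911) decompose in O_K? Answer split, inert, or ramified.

Since 109 ≡ 1 mod 4, the ring of integers is ℤ[(1+√109)/2] with discriminant 109.
disc(K) = 109 is not divisible by 911; 911 is unramified.
Compute (109/911) via Euler: 109^((911-1)/2) mod 911 = 910, so (109/911) = -1.
d is a non-residue mod p, hence 911 remains inert in O_K.

inert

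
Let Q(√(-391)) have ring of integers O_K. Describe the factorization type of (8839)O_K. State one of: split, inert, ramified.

d = -391 ≡ 1 (mod 4), so O_K = ℤ[(1+√-391)/2] and disc(K) = d = -391.
Since gcd(8839, -391) = 1 the prime 8839 does not ramify.
Compute (-391/8839) via Euler: 8448^((8839-1)/2) mod 8839 = 8838, so (-391/8839) = -1.
(-391/8839) = -1, so 8839 is inert.

inert — (8839) stays prime in O_K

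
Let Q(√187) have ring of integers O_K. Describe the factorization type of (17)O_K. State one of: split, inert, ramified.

ramified — (17) = 𝔭²

187 mod 4 = 3, hence disc K = 4·187 = 748 and O_K = ℤ[√187].
disc(K) = 748 = 17·44, so p = 17 is ramified.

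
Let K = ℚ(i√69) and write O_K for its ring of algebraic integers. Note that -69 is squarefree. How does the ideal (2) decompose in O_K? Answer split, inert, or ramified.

ramified

d = -69 ≡ 3 (mod 4), so O_K = ℤ[√-69] and disc(K) = 4d = -276.
2 divides disc(K) = -276, so 2 ramifies.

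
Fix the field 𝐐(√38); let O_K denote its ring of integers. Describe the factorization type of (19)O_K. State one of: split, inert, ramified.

ramified

d = 38 ≡ 2 (mod 4), so O_K = ℤ[√38] and disc(K) = 4d = 152.
19 divides disc(K) = 152, so 19 ramifies.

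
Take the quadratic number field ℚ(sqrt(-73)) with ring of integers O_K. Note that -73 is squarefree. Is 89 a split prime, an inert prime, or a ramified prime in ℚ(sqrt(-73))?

d = -73 ≡ 3 (mod 4), so O_K = ℤ[√-73] and disc(K) = 4d = -292.
Since gcd(89, -292) = 1 the prime 89 does not ramify.
Legendre symbol by Euler's criterion: (-73/89) ≡ (-73)^44 ≡ 1 (mod 89), i.e. (-73/89) = 1.
d is a quadratic residue mod p, hence 89 splits in O_K.

split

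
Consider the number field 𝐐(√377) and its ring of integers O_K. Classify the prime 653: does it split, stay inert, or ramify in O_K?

d = 377 ≡ 1 (mod 4), so O_K = ℤ[(1+√377)/2] and disc(K) = d = 377.
Since gcd(653, 377) = 1 the prime 653 does not ramify.
(377/653) = 377^326 mod 653 = 652, giving Legendre symbol -1.
(377/653) = -1, so 653 is inert.

p is inert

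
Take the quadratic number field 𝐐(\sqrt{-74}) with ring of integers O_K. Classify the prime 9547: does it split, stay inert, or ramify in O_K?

d = -74 ≡ 2 (mod 4), so O_K = ℤ[√-74] and disc(K) = 4d = -296.
9547 ∤ -296, so 9547 is unramified.
(-74/9547) = 9473^4773 mod 9547 = 1, giving Legendre symbol 1.
d is a quadratic residue mod p, hence 9547 splits in O_K.

split — (9547) = 𝔭₁𝔭₂ with 𝔭₁ ≠ 𝔭₂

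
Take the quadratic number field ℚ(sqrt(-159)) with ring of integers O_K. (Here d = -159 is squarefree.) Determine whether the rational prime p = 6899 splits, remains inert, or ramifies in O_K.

6899 remains inert

d = -159 ≡ 1 (mod 4), so O_K = ℤ[(1+√-159)/2] and disc(K) = d = -159.
disc(K) = -159 is not divisible by 6899; 6899 is unramified.
Euler's criterion: (-159)^3449 mod 6899 = 6898. Thus (-159|6899) = -1.
Legendre symbol -1 ⇒ 6899 is inert.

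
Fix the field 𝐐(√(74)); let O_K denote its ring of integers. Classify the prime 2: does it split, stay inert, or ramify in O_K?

74 mod 4 = 2, hence disc K = 4·74 = 296 and O_K = ℤ[√74].
Ramification test: 2 | 296. The prime 2 ramifies in K.

ramifies in O_K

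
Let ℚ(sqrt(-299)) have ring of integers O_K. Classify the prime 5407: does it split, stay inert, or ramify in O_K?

Since -299 ≡ 1 mod 4, the ring of integers is ℤ[(1+√-299)/2] with discriminant -299.
Since gcd(5407, -299) = 1 the prime 5407 does not ramify.
Compute (-299/5407) via Euler: 5108^((5407-1)/2) mod 5407 = 1, so (-299/5407) = 1.
d is a quadratic residue mod p, hence 5407 splits in O_K.

p splits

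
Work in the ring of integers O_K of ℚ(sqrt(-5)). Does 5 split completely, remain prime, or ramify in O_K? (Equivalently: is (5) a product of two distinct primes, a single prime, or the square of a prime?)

d = -5 ≡ 3 (mod 4), so O_K = ℤ[√-5] and disc(K) = 4d = -20.
Ramification test: 5 | -20. The prime 5 ramifies in K.

5 is ramified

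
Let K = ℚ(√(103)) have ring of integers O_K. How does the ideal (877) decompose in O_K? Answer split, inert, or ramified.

877 remains inert

Since 103 ≢ 1 mod 4, the ring of integers is ℤ[√103] with discriminant 4·103 = 412.
877 ∤ 412, so 877 is unramified.
(103/877) = 103^438 mod 877 = 876, giving Legendre symbol -1.
d is a non-residue mod p, hence 877 remains inert in O_K.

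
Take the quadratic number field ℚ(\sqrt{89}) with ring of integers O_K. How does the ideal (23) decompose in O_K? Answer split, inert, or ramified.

remains prime (inert)

Since 89 ≡ 1 mod 4, the ring of integers is ℤ[(1+√89)/2] with discriminant 89.
23 ∤ 89, so 23 is unramified.
Compute (89/23) via Euler: 20^((23-1)/2) mod 23 = 22, so (89/23) = -1.
Legendre symbol -1 ⇒ 23 is inert.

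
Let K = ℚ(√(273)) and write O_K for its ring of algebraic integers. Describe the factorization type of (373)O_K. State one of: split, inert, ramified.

d = 273 ≡ 1 (mod 4), so O_K = ℤ[(1+√273)/2] and disc(K) = d = 273.
disc(K) = 273 is not divisible by 373; 373 is unramified.
(273/373) = 273^186 mod 373 = 1, giving Legendre symbol 1.
(273/373) = 1, so 373 splits.

p splits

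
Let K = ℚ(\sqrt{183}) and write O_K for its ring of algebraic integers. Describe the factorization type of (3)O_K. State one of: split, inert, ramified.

ramified

d = 183 ≡ 3 (mod 4), so O_K = ℤ[√183] and disc(K) = 4d = 732.
disc(K) = 732 = 3·244, so p = 3 is ramified.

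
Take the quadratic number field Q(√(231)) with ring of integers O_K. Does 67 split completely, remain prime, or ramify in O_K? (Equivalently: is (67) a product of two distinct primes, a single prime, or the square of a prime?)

inert

Since 231 ≢ 1 mod 4, the ring of integers is ℤ[√231] with discriminant 4·231 = 924.
67 ∤ 924, so 67 is unramified.
Compute (231/67) via Euler: 30^((67-1)/2) mod 67 = 66, so (231/67) = -1.
Legendre symbol -1 ⇒ 67 is inert.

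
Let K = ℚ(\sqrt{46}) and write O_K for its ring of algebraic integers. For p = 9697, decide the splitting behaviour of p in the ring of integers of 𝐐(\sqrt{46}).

9697 remains inert

d = 46 ≡ 2 (mod 4), so O_K = ℤ[√46] and disc(K) = 4d = 184.
Since gcd(9697, 184) = 1 the prime 9697 does not ramify.
Euler's criterion: 46^4848 mod 9697 = 9696. Thus (46|9697) = -1.
(46/9697) = -1, so 9697 is inert.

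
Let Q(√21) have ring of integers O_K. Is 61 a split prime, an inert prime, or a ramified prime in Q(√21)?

inert

21 mod 4 = 1, hence disc K = 21 and O_K = ℤ[(1+√21)/2].
disc(K) = 21 is not divisible by 61; 61 is unramified.
Compute (21/61) via Euler: 21^((61-1)/2) mod 61 = 60, so (21/61) = -1.
Legendre symbol -1 ⇒ 61 is inert.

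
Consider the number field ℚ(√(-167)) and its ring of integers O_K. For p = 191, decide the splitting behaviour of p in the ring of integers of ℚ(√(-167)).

191 splits in O_K

d = -167 ≡ 1 (mod 4), so O_K = ℤ[(1+√-167)/2] and disc(K) = d = -167.
disc(K) = -167 is not divisible by 191; 191 is unramified.
(-167/191) = 24^95 mod 191 = 1, giving Legendre symbol 1.
d is a quadratic residue mod p, hence 191 splits in O_K.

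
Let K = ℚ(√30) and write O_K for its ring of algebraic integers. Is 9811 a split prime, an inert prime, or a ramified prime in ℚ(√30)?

split — (9811) = 𝔭₁𝔭₂ with 𝔭₁ ≠ 𝔭₂

30 mod 4 = 2, hence disc K = 4·30 = 120 and O_K = ℤ[√30].
9811 ∤ 120, so 9811 is unramified.
Compute (30/9811) via Euler: 30^((9811-1)/2) mod 9811 = 1, so (30/9811) = 1.
d is a quadratic residue mod p, hence 9811 splits in O_K.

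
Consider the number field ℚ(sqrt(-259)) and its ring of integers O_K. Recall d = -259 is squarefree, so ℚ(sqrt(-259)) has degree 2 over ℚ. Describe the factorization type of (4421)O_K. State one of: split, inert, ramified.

inert — (4421) stays prime in O_K

Since -259 ≡ 1 mod 4, the ring of integers is ℤ[(1+√-259)/2] with discriminant -259.
Since gcd(4421, -259) = 1 the prime 4421 does not ramify.
(-259/4421) = 4162^2210 mod 4421 = 4420, giving Legendre symbol -1.
(-259/4421) = -1, so 4421 is inert.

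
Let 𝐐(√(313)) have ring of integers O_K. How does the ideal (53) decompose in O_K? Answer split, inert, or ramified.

inert

313 mod 4 = 1, hence disc K = 313 and O_K = ℤ[(1+√313)/2].
53 ∤ 313, so 53 is unramified.
Legendre symbol by Euler's criterion: (313/53) ≡ 313^26 ≡ 52 (mod 53), i.e. (313/53) = -1.
(313/53) = -1, so 53 is inert.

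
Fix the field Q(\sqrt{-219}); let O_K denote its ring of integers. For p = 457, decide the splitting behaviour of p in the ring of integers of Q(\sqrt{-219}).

-219 mod 4 = 1, hence disc K = -219 and O_K = ℤ[(1+√-219)/2].
disc(K) = -219 is not divisible by 457; 457 is unramified.
Compute (-219/457) via Euler: 238^((457-1)/2) mod 457 = 1, so (-219/457) = 1.
Legendre symbol 1 ⇒ 457 is split.

split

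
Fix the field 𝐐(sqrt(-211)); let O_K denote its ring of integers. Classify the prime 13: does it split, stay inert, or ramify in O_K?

d = -211 ≡ 1 (mod 4), so O_K = ℤ[(1+√-211)/2] and disc(K) = d = -211.
13 ∤ -211, so 13 is unramified.
Legendre symbol by Euler's criterion: (-211/13) ≡ (-211)^6 ≡ 1 (mod 13), i.e. (-211/13) = 1.
(-211/13) = 1, so 13 splits.

p splits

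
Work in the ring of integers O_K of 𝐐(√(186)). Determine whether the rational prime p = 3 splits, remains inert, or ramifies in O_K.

Since 186 ≢ 1 mod 4, the ring of integers is ℤ[√186] with discriminant 4·186 = 744.
disc(K) = 744 = 3·248, so p = 3 is ramified.

ramified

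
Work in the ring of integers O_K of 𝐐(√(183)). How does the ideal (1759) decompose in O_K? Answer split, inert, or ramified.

p splits

183 mod 4 = 3, hence disc K = 4·183 = 732 and O_K = ℤ[√183].
1759 ∤ 732, so 1759 is unramified.
(183/1759) = 183^879 mod 1759 = 1, giving Legendre symbol 1.
Legendre symbol 1 ⇒ 1759 is split.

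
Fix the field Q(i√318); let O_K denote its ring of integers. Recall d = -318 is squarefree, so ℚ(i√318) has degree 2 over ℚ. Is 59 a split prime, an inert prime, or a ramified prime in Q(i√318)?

split — (59) = 𝔭₁𝔭₂ with 𝔭₁ ≠ 𝔭₂

Since -318 ≢ 1 mod 4, the ring of integers is ℤ[√-318] with discriminant 4·(-318) = -1272.
disc(K) = -1272 is not divisible by 59; 59 is unramified.
Legendre symbol by Euler's criterion: (-318/59) ≡ (-318)^29 ≡ 1 (mod 59), i.e. (-318/59) = 1.
(-318/59) = 1, so 59 splits.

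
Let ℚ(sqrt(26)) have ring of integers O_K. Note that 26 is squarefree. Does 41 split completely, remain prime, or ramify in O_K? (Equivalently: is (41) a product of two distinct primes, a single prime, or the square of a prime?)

inert

26 mod 4 = 2, hence disc K = 4·26 = 104 and O_K = ℤ[√26].
Since gcd(41, 104) = 1 the prime 41 does not ramify.
Legendre symbol by Euler's criterion: (26/41) ≡ 26^20 ≡ 40 (mod 41), i.e. (26/41) = -1.
d is a non-residue mod p, hence 41 remains inert in O_K.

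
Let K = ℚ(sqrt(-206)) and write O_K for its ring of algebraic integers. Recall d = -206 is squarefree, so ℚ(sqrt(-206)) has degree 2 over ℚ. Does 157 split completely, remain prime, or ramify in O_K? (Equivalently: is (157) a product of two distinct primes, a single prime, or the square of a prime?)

Since -206 ≢ 1 mod 4, the ring of integers is ℤ[√-206] with discriminant 4·(-206) = -824.
disc(K) = -824 is not divisible by 157; 157 is unramified.
(-206/157) = 108^78 mod 157 = 1, giving Legendre symbol 1.
d is a quadratic residue mod p, hence 157 splits in O_K.

157 splits in O_K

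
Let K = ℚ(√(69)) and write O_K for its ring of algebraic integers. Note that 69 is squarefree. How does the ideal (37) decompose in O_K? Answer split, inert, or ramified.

inert

69 mod 4 = 1, hence disc K = 69 and O_K = ℤ[(1+√69)/2].
disc(K) = 69 is not divisible by 37; 37 is unramified.
Legendre symbol by Euler's criterion: (69/37) ≡ 69^18 ≡ 36 (mod 37), i.e. (69/37) = -1.
d is a non-residue mod p, hence 37 remains inert in O_K.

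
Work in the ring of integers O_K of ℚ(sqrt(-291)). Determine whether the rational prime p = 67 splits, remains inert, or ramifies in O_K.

67 remains inert

-291 mod 4 = 1, hence disc K = -291 and O_K = ℤ[(1+√-291)/2].
Since gcd(67, -291) = 1 the prime 67 does not ramify.
Legendre symbol by Euler's criterion: (-291/67) ≡ (-291)^33 ≡ 66 (mod 67), i.e. (-291/67) = -1.
Legendre symbol -1 ⇒ 67 is inert.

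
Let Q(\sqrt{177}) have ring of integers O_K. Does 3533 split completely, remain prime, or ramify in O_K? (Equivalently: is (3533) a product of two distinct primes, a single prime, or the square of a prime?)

split — (3533) = 𝔭₁𝔭₂ with 𝔭₁ ≠ 𝔭₂

d = 177 ≡ 1 (mod 4), so O_K = ℤ[(1+√177)/2] and disc(K) = d = 177.
Since gcd(3533, 177) = 1 the prime 3533 does not ramify.
Euler's criterion: 177^1766 mod 3533 = 1. Thus (177|3533) = 1.
Legendre symbol 1 ⇒ 3533 is split.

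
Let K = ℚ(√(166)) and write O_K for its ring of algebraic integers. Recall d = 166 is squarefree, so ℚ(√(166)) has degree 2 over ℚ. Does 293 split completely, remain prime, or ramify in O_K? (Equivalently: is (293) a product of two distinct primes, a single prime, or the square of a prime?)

d = 166 ≡ 2 (mod 4), so O_K = ℤ[√166] and disc(K) = 4d = 664.
disc(K) = 664 is not divisible by 293; 293 is unramified.
Compute (166/293) via Euler: 166^((293-1)/2) mod 293 = 292, so (166/293) = -1.
Legendre symbol -1 ⇒ 293 is inert.

inert — (293) stays prime in O_K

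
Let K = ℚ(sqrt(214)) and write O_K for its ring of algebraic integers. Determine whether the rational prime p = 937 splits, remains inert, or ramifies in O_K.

Since 214 ≢ 1 mod 4, the ring of integers is ℤ[√214] with discriminant 4·214 = 856.
disc(K) = 856 is not divisible by 937; 937 is unramified.
Euler's criterion: 214^468 mod 937 = 1. Thus (214|937) = 1.
(214/937) = 1, so 937 splits.

splits completely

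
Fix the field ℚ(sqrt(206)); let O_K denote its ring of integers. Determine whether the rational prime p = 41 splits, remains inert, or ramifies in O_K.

206 mod 4 = 2, hence disc K = 4·206 = 824 and O_K = ℤ[√206].
41 ∤ 824, so 41 is unramified.
Legendre symbol by Euler's criterion: (206/41) ≡ 206^20 ≡ 1 (mod 41), i.e. (206/41) = 1.
Legendre symbol 1 ⇒ 41 is split.

p splits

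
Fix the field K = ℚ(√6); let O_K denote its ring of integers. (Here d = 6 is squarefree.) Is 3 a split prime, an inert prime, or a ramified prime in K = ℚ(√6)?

Since 6 ≢ 1 mod 4, the ring of integers is ℤ[√6] with discriminant 4·6 = 24.
3 divides disc(K) = 24, so 3 ramifies.

ramifies in O_K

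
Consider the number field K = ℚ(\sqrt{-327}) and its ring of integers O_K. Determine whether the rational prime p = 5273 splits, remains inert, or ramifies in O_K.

splits completely

Since -327 ≡ 1 mod 4, the ring of integers is ℤ[(1+√-327)/2] with discriminant -327.
disc(K) = -327 is not divisible by 5273; 5273 is unramified.
(-327/5273) = 4946^2636 mod 5273 = 1, giving Legendre symbol 1.
Legendre symbol 1 ⇒ 5273 is split.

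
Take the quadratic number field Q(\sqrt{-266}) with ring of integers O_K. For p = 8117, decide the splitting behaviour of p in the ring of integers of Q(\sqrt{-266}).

inert — (8117) stays prime in O_K

-266 mod 4 = 2, hence disc K = 4·(-266) = -1064 and O_K = ℤ[√-266].
8117 ∤ -1064, so 8117 is unramified.
Compute (-266/8117) via Euler: 7851^((8117-1)/2) mod 8117 = 8116, so (-266/8117) = -1.
d is a non-residue mod p, hence 8117 remains inert in O_K.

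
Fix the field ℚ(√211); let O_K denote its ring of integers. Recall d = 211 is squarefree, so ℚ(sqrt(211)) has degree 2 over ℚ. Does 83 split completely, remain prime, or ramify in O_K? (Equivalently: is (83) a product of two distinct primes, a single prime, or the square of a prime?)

p is inert

Since 211 ≢ 1 mod 4, the ring of integers is ℤ[√211] with discriminant 4·211 = 844.
disc(K) = 844 is not divisible by 83; 83 is unramified.
Euler's criterion: 211^41 mod 83 = 82. Thus (211|83) = -1.
(211/83) = -1, so 83 is inert.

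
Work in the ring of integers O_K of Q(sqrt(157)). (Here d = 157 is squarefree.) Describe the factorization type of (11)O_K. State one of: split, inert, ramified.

157 mod 4 = 1, hence disc K = 157 and O_K = ℤ[(1+√157)/2].
11 ∤ 157, so 11 is unramified.
Euler's criterion: 157^5 mod 11 = 1. Thus (157|11) = 1.
d is a quadratic residue mod p, hence 11 splits in O_K.

split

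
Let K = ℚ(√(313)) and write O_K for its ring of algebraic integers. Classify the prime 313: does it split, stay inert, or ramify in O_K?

313 is ramified

d = 313 ≡ 1 (mod 4), so O_K = ℤ[(1+√313)/2] and disc(K) = d = 313.
disc(K) = 313 = 313·1, so p = 313 is ramified.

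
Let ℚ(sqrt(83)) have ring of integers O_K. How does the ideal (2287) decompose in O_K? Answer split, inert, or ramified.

split

83 mod 4 = 3, hence disc K = 4·83 = 332 and O_K = ℤ[√83].
disc(K) = 332 is not divisible by 2287; 2287 is unramified.
Euler's criterion: 83^1143 mod 2287 = 1. Thus (83|2287) = 1.
Legendre symbol 1 ⇒ 2287 is split.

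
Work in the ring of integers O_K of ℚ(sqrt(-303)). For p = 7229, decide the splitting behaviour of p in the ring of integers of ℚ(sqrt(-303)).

remains prime (inert)

-303 mod 4 = 1, hence disc K = -303 and O_K = ℤ[(1+√-303)/2].
Since gcd(7229, -303) = 1 the prime 7229 does not ramify.
(-303/7229) = 6926^3614 mod 7229 = 7228, giving Legendre symbol -1.
Legendre symbol -1 ⇒ 7229 is inert.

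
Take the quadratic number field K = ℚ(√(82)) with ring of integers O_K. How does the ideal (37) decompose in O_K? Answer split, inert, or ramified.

inert — (37) stays prime in O_K

Since 82 ≢ 1 mod 4, the ring of integers is ℤ[√82] with discriminant 4·82 = 328.
Since gcd(37, 328) = 1 the prime 37 does not ramify.
Legendre symbol by Euler's criterion: (82/37) ≡ 82^18 ≡ 36 (mod 37), i.e. (82/37) = -1.
(82/37) = -1, so 37 is inert.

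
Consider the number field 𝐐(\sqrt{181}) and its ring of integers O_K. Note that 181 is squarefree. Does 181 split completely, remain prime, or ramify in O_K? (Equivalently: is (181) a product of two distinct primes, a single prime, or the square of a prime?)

ramifies in O_K

181 mod 4 = 1, hence disc K = 181 and O_K = ℤ[(1+√181)/2].
Ramification test: 181 | 181. The prime 181 ramifies in K.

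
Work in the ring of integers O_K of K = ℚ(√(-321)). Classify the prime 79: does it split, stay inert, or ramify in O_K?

p is inert

d = -321 ≡ 3 (mod 4), so O_K = ℤ[√-321] and disc(K) = 4d = -1284.
Since gcd(79, -1284) = 1 the prime 79 does not ramify.
Legendre symbol by Euler's criterion: (-321/79) ≡ (-321)^39 ≡ 78 (mod 79), i.e. (-321/79) = -1.
(-321/79) = -1, so 79 is inert.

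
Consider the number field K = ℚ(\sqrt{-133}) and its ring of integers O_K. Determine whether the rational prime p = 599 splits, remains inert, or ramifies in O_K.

d = -133 ≡ 3 (mod 4), so O_K = ℤ[√-133] and disc(K) = 4d = -532.
Since gcd(599, -532) = 1 the prime 599 does not ramify.
(-133/599) = 466^299 mod 599 = 1, giving Legendre symbol 1.
d is a quadratic residue mod p, hence 599 splits in O_K.

splits completely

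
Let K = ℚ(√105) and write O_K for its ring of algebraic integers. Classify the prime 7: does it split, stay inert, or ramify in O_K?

ramified — (7) = 𝔭²

105 mod 4 = 1, hence disc K = 105 and O_K = ℤ[(1+√105)/2].
disc(K) = 105 = 7·15, so p = 7 is ramified.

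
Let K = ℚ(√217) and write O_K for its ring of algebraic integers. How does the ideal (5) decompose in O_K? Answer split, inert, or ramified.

d = 217 ≡ 1 (mod 4), so O_K = ℤ[(1+√217)/2] and disc(K) = d = 217.
disc(K) = 217 is not divisible by 5; 5 is unramified.
(217/5) = 2^2 mod 5 = 4, giving Legendre symbol -1.
Legendre symbol -1 ⇒ 5 is inert.

remains prime (inert)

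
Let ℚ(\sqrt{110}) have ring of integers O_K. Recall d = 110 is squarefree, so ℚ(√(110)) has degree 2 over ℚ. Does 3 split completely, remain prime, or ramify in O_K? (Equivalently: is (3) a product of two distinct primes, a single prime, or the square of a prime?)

Since 110 ≢ 1 mod 4, the ring of integers is ℤ[√110] with discriminant 4·110 = 440.
disc(K) = 440 is not divisible by 3; 3 is unramified.
Euler's criterion: 110^1 mod 3 = 2. Thus (110|3) = -1.
Legendre symbol -1 ⇒ 3 is inert.

p is inert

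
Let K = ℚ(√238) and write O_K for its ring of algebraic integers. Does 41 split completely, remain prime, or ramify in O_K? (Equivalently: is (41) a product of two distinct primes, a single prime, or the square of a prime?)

41 splits in O_K

d = 238 ≡ 2 (mod 4), so O_K = ℤ[√238] and disc(K) = 4d = 952.
disc(K) = 952 is not divisible by 41; 41 is unramified.
(238/41) = 33^20 mod 41 = 1, giving Legendre symbol 1.
(238/41) = 1, so 41 splits.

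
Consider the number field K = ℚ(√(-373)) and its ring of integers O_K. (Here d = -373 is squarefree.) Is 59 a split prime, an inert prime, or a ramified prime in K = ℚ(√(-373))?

inert — (59) stays prime in O_K

-373 mod 4 = 3, hence disc K = 4·(-373) = -1492 and O_K = ℤ[√-373].
disc(K) = -1492 is not divisible by 59; 59 is unramified.
Compute (-373/59) via Euler: 40^((59-1)/2) mod 59 = 58, so (-373/59) = -1.
d is a non-residue mod p, hence 59 remains inert in O_K.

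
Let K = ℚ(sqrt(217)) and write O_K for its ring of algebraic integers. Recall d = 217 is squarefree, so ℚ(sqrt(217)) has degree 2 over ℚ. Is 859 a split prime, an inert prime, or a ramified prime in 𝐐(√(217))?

859 splits in O_K

217 mod 4 = 1, hence disc K = 217 and O_K = ℤ[(1+√217)/2].
859 ∤ 217, so 859 is unramified.
Legendre symbol by Euler's criterion: (217/859) ≡ 217^429 ≡ 1 (mod 859), i.e. (217/859) = 1.
(217/859) = 1, so 859 splits.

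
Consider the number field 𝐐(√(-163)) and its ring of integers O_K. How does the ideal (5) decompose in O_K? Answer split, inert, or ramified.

remains prime (inert)

-163 mod 4 = 1, hence disc K = -163 and O_K = ℤ[(1+√-163)/2].
5 ∤ -163, so 5 is unramified.
Legendre symbol by Euler's criterion: (-163/5) ≡ (-163)^2 ≡ 4 (mod 5), i.e. (-163/5) = -1.
d is a non-residue mod p, hence 5 remains inert in O_K.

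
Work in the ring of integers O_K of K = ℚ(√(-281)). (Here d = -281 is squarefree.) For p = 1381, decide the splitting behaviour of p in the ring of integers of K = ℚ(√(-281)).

remains prime (inert)

Since -281 ≢ 1 mod 4, the ring of integers is ℤ[√-281] with discriminant 4·(-281) = -1124.
Since gcd(1381, -1124) = 1 the prime 1381 does not ramify.
Euler's criterion: (-281)^690 mod 1381 = 1380. Thus (-281|1381) = -1.
(-281/1381) = -1, so 1381 is inert.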